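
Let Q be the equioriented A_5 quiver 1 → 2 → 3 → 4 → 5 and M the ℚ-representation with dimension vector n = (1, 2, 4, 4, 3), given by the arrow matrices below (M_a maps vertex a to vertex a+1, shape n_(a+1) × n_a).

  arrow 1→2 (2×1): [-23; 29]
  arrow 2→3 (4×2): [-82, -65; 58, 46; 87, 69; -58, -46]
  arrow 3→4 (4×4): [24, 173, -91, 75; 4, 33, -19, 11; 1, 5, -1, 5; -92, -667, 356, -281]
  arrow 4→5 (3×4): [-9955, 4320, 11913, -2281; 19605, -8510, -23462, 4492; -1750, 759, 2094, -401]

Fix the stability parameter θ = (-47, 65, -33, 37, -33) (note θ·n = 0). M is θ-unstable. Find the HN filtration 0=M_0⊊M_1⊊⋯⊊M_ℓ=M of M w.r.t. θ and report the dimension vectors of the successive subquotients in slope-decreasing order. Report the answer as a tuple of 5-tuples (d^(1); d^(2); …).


Interval decomposition of M: I[1,5], I[2,5], I[3,4], I[3,5].
HN type (ℓ=5): μ^(1)=37; μ^(2)=9; μ^(3)=2; μ^(4)=-33; μ^(5)=-47

((0, 0, 0, 1, 0); (0, 2, 2, 2, 2); (0, 0, 0, 1, 1); (0, 0, 2, 0, 0); (1, 0, 0, 0, 0))


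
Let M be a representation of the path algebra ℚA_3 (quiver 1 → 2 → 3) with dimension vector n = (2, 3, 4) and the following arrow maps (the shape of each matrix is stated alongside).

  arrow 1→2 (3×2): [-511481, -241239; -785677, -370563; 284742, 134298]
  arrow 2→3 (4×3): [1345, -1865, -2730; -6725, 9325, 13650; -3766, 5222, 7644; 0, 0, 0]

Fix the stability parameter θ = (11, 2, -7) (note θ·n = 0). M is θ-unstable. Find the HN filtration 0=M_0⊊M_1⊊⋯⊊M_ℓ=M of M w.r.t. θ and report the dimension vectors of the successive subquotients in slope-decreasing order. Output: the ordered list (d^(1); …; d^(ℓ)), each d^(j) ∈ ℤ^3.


Interval decomposition of M: I[1,1], I[1,2], I[2,2], I[2,3], I[3,3]^3.
HN type (ℓ=5): μ^(1)=11; μ^(2)=13/2; μ^(3)=2; μ^(4)=-5/2; μ^(5)=-7

((1, 0, 0); (1, 1, 0); (0, 1, 0); (0, 1, 1); (0, 0, 3))


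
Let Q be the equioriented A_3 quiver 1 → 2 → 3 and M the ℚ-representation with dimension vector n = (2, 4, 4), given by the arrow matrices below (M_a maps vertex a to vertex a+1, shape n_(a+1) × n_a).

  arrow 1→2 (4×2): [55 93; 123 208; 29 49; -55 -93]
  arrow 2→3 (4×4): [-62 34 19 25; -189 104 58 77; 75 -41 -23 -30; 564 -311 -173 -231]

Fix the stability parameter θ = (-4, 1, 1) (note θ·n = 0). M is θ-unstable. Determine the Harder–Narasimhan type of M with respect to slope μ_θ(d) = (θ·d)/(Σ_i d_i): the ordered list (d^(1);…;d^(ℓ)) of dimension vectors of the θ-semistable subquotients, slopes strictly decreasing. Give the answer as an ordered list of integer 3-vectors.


Interval decomposition of M: I[1,2], I[1,3], I[2,3]^2, I[3,3].
HN type (ℓ=2): μ^(1)=1; μ^(2)=-4

((0, 4, 4); (2, 0, 0))


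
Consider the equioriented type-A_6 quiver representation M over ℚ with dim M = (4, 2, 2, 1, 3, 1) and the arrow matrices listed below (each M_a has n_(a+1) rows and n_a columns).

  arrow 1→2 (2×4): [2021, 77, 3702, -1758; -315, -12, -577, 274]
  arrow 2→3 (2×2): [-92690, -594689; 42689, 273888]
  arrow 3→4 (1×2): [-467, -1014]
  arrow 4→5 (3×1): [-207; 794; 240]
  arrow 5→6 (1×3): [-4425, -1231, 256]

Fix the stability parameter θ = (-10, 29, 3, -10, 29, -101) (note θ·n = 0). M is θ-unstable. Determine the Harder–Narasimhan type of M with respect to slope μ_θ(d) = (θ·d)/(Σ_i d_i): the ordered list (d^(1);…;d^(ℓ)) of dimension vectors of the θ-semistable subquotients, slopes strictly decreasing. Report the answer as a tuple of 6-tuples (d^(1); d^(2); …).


Barcode: M ≅ I[1,1]^2, I[1,3], I[1,6], I[5,5]^2. HN layers by μ_θ (3 steps, strictly decreasing):
  μ^(1)=29; μ^(2)=16; μ^(3)=-10

((0, 0, 0, 0, 2, 0); (0, 1, 1, 0, 0, 0); (4, 1, 1, 1, 1, 1))


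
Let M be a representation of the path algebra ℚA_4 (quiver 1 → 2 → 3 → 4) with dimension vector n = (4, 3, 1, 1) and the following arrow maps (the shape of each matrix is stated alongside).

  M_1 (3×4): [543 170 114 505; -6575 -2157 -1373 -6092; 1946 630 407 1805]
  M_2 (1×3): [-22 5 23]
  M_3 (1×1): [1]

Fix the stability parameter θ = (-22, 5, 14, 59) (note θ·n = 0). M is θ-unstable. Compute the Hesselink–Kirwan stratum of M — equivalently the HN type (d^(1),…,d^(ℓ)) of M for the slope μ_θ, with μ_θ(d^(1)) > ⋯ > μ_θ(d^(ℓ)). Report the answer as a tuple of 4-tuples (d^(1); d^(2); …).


Barcode: M ≅ I[1,1], I[1,2]^2, I[1,4]. HN layers by μ_θ (4 steps, strictly decreasing):
  μ^(1)=59; μ^(2)=14; μ^(3)=5; μ^(4)=-22

((0, 0, 0, 1); (0, 0, 1, 0); (0, 3, 0, 0); (4, 0, 0, 0))


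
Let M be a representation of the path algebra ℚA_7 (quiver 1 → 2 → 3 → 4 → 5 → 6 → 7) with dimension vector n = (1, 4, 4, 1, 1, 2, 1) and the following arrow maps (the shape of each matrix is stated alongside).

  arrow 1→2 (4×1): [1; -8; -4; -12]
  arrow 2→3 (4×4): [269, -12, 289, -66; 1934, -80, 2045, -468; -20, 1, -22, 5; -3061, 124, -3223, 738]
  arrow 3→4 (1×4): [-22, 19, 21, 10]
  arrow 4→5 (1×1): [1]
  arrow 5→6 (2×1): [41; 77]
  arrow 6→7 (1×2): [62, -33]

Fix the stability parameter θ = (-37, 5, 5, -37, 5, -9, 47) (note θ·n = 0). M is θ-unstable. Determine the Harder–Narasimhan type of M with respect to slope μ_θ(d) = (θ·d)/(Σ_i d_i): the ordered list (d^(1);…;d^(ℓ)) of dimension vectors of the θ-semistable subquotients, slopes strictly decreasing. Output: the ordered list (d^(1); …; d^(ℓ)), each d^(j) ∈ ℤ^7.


Barcode: M ≅ I[1,7], I[2,2], I[2,3]^2, I[3,3], I[6,6]. HN layers by μ_θ (5 steps, strictly decreasing):
  μ^(1)=47; μ^(2)=5; μ^(3)=-2; μ^(4)=-9; μ^(5)=-37

((0, 0, 0, 0, 0, 0, 1); (0, 3, 3, 0, 0, 0, 0); (0, 0, 0, 0, 1, 1, 0); (0, 1, 1, 1, 0, 1, 0); (1, 0, 0, 0, 0, 0, 0))


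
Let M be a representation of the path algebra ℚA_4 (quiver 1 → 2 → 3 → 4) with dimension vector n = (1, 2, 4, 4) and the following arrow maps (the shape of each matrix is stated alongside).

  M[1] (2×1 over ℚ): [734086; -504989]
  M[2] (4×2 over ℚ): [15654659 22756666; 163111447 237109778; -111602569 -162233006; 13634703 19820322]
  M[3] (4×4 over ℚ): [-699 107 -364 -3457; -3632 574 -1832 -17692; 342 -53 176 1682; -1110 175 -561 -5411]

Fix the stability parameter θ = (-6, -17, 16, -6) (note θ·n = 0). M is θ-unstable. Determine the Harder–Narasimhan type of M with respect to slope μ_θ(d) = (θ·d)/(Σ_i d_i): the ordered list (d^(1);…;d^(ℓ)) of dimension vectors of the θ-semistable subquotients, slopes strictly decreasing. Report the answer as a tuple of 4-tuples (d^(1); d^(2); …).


Interval decomposition of M: I[1,2], I[2,4], I[3,4]^3.
HN type (ℓ=3): μ^(1)=5; μ^(2)=-23/2; μ^(3)=-17

((0, 0, 4, 4); (1, 1, 0, 0); (0, 1, 0, 0))


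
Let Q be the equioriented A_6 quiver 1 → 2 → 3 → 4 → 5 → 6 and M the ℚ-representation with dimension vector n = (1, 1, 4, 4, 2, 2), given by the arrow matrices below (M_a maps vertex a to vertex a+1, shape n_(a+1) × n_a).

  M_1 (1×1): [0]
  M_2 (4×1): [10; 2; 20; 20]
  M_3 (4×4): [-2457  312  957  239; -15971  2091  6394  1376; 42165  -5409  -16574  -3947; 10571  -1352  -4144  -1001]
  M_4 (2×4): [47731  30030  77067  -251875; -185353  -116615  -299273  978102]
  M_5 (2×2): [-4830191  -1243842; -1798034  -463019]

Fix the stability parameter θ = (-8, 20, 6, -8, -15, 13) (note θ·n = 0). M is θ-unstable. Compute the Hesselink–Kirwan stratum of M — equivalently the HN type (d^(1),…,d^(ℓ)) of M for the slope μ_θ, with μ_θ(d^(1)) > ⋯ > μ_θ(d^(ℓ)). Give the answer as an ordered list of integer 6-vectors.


Barcode: M ≅ I[1,1], I[2,6], I[3,4]^2, I[3,6]. HN layers by μ_θ (5 steps, strictly decreasing):
  μ^(1)=13; μ^(2)=3/4; μ^(3)=-1; μ^(4)=-17/3; μ^(5)=-8

((0, 0, 0, 0, 0, 2); (0, 1, 1, 1, 1, 0); (0, 0, 2, 2, 0, 0); (0, 0, 1, 1, 1, 0); (1, 0, 0, 0, 0, 0))


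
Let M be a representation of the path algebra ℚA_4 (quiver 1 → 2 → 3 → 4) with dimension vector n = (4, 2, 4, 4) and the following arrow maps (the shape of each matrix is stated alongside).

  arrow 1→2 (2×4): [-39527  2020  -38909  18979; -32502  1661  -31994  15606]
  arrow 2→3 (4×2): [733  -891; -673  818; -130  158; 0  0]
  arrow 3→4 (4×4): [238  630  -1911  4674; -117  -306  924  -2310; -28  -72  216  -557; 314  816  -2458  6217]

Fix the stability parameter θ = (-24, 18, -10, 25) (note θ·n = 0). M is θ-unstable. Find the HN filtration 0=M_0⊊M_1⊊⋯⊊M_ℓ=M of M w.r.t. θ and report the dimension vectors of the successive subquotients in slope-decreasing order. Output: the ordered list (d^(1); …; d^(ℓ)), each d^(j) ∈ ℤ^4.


Interval decomposition of M: I[1,1]^2, I[1,4]^2, I[3,3], I[3,4], I[4,4].
HN type (ℓ=4): μ^(1)=25; μ^(2)=4; μ^(3)=-10; μ^(4)=-24

((0, 0, 0, 4); (0, 2, 2, 0); (0, 0, 2, 0); (4, 0, 0, 0))


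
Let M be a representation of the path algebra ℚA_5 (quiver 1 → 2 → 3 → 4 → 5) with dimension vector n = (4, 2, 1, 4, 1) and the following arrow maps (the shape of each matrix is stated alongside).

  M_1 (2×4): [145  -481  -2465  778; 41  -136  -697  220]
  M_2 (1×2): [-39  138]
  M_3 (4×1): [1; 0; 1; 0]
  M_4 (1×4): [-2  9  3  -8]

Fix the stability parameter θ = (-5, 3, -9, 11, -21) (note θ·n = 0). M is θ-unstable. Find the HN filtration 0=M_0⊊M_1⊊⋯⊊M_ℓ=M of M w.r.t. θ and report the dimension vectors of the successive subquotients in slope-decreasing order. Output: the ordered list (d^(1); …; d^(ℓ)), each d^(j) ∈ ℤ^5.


Barcode: M ≅ I[1,1]^2, I[1,2], I[1,5], I[4,4]^3. HN layers by μ_θ (4 steps, strictly decreasing):
  μ^(1)=11; μ^(2)=3; μ^(3)=-4; μ^(4)=-5

((0, 0, 0, 3, 0); (0, 1, 0, 0, 0); (0, 1, 1, 1, 1); (4, 0, 0, 0, 0))


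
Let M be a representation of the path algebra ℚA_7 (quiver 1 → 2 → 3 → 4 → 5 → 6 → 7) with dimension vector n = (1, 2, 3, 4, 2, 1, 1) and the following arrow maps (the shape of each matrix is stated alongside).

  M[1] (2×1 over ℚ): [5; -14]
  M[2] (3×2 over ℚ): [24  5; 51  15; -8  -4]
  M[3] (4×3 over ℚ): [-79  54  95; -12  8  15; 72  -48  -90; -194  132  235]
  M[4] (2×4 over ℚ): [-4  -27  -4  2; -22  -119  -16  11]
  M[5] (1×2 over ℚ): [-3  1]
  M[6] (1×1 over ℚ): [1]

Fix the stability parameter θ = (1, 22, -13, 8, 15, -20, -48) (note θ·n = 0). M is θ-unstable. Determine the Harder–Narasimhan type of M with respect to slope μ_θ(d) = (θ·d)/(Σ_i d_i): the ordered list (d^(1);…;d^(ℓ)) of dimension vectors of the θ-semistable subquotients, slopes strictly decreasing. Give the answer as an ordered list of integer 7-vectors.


Via rank(M_{q-1}∘⋯∘M_p): M ≅ I[1,3], I[2,4], I[3,7], I[4,4], I[4,5].
μ_θ-semistable layers: μ^(1)=15; μ^(2)=8; μ^(3)=9/2; μ^(4)=1; μ^(5)=-45/4; μ^(6)=-13

((0, 0, 0, 0, 1, 0, 0); (0, 0, 0, 3, 0, 0, 0); (0, 2, 2, 0, 0, 0, 0); (1, 0, 0, 0, 0, 0, 0); (0, 0, 0, 1, 1, 1, 1); (0, 0, 1, 0, 0, 0, 0))


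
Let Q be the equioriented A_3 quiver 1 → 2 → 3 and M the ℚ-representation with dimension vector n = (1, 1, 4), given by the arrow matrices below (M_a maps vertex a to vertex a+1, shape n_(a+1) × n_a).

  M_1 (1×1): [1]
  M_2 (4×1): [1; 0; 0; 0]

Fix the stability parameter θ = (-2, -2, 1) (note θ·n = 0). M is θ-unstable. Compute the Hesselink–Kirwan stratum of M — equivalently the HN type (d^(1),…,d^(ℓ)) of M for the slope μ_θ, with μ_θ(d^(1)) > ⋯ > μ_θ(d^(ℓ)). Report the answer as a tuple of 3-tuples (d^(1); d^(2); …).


Via rank(M_{q-1}∘⋯∘M_p): M ≅ I[1,3], I[3,3]^3.
μ_θ-semistable layers: μ^(1)=1; μ^(2)=-2

((0, 0, 4); (1, 1, 0))


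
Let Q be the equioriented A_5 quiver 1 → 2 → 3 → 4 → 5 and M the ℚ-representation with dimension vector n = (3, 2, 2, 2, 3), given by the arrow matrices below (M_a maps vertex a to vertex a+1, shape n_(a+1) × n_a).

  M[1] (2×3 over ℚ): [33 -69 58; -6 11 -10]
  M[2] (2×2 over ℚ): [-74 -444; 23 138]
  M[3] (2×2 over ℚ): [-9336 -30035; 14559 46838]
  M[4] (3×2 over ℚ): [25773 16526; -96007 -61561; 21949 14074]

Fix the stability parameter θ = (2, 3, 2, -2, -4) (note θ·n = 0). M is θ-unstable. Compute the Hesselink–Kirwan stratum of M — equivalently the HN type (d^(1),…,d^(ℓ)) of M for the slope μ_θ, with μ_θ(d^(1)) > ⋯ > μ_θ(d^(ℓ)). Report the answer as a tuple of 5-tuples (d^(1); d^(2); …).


Interval decomposition of M: I[1,1], I[1,2], I[1,5], I[3,5], I[5,5].
HN type (ℓ=5): μ^(1)=3; μ^(2)=2; μ^(3)=1/5; μ^(4)=-4/3; μ^(5)=-4

((0, 1, 0, 0, 0); (2, 0, 0, 0, 0); (1, 1, 1, 1, 1); (0, 0, 1, 1, 1); (0, 0, 0, 0, 1))


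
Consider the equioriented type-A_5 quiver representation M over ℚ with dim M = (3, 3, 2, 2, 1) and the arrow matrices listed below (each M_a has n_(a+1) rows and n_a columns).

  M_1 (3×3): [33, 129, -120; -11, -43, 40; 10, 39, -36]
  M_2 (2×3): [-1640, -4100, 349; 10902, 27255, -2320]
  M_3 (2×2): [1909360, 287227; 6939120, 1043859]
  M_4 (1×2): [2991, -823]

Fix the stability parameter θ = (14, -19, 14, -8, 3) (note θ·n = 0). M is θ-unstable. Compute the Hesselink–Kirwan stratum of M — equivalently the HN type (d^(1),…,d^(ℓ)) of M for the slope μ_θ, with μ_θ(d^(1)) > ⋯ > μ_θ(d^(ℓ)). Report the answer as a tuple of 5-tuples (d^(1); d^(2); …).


Barcode: M ≅ I[1,1], I[1,3], I[1,4], I[2,2], I[4,5]. HN layers by μ_θ (5 steps, strictly decreasing):
  μ^(1)=14; μ^(2)=3; μ^(3)=-5/2; μ^(4)=-8; μ^(5)=-19

((1, 0, 1, 0, 0); (0, 0, 1, 1, 1); (2, 2, 0, 0, 0); (0, 0, 0, 1, 0); (0, 1, 0, 0, 0))


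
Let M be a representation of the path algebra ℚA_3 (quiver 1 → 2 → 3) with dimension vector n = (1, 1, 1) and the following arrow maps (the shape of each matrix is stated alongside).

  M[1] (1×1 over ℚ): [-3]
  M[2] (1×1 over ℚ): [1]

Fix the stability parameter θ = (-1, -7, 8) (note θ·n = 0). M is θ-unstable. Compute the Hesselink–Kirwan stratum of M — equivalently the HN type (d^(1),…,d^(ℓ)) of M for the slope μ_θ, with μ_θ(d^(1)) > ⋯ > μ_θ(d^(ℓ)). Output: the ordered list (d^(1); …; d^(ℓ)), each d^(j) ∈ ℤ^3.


Via rank(M_{q-1}∘⋯∘M_p): M ≅ I[1,3].
μ_θ-semistable layers: μ^(1)=8; μ^(2)=-4

((0, 0, 1); (1, 1, 0))


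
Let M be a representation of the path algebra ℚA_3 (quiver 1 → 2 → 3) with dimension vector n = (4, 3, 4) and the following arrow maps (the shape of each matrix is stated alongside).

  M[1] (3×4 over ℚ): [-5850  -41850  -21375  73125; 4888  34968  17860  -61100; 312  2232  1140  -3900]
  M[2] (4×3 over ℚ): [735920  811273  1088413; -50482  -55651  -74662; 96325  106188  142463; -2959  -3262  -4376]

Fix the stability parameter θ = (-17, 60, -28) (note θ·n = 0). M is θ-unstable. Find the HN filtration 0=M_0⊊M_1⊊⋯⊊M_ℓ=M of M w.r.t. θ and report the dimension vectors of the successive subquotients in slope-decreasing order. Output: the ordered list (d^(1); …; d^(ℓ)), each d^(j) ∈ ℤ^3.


Via rank(M_{q-1}∘⋯∘M_p): M ≅ I[1,1]^3, I[1,3], I[2,3]^2, I[3,3].
μ_θ-semistable layers: μ^(1)=16; μ^(2)=-17; μ^(3)=-28

((0, 3, 3); (4, 0, 0); (0, 0, 1))


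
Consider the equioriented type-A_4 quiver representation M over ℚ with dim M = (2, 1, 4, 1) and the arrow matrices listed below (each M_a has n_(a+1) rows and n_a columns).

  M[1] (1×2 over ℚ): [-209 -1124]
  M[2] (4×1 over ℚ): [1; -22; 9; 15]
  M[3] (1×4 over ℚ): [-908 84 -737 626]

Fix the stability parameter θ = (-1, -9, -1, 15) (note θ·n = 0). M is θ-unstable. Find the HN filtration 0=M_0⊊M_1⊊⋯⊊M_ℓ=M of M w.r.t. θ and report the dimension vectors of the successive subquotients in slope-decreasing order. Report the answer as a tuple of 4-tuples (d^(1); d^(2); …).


Via rank(M_{q-1}∘⋯∘M_p): M ≅ I[1,1], I[1,4], I[3,3]^3.
μ_θ-semistable layers: μ^(1)=15; μ^(2)=-1; μ^(3)=-5

((0, 0, 0, 1); (1, 0, 4, 0); (1, 1, 0, 0))


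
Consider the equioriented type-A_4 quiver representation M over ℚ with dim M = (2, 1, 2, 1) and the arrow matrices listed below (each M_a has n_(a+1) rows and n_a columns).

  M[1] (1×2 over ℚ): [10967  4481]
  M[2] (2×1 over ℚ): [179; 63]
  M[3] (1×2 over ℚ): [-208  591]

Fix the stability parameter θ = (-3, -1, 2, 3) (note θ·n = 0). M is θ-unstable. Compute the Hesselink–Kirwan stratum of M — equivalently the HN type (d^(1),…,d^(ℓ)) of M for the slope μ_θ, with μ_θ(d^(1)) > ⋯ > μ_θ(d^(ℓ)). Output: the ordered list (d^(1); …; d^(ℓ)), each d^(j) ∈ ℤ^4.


Interval decomposition of M: I[1,1], I[1,4], I[3,3].
HN type (ℓ=4): μ^(1)=3; μ^(2)=2; μ^(3)=-1; μ^(4)=-3

((0, 0, 0, 1); (0, 0, 2, 0); (0, 1, 0, 0); (2, 0, 0, 0))


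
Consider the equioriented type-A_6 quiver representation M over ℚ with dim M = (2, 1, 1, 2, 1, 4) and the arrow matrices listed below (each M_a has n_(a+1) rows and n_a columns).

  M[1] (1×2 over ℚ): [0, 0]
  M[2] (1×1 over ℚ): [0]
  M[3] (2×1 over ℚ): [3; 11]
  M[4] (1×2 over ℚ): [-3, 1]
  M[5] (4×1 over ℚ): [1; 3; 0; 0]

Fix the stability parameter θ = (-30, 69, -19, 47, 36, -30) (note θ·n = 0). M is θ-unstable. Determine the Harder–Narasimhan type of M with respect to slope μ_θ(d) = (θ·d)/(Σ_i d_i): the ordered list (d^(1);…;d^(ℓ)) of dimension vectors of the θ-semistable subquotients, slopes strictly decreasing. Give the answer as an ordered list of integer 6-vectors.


Via rank(M_{q-1}∘⋯∘M_p): M ≅ I[1,1]^2, I[2,2], I[3,6], I[4,4], I[6,6]^3.
μ_θ-semistable layers: μ^(1)=69; μ^(2)=47; μ^(3)=53/3; μ^(4)=-19; μ^(5)=-30

((0, 1, 0, 0, 0, 0); (0, 0, 0, 1, 0, 0); (0, 0, 0, 1, 1, 1); (0, 0, 1, 0, 0, 0); (2, 0, 0, 0, 0, 3))


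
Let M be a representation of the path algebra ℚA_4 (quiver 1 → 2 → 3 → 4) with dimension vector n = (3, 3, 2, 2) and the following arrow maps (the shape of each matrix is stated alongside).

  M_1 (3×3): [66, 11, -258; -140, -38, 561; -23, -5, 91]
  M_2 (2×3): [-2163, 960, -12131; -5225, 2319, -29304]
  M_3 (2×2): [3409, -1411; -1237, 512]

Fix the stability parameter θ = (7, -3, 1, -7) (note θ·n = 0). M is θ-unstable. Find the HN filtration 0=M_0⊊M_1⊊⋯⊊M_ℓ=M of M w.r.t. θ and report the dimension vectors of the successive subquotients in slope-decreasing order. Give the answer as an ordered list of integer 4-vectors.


Via rank(M_{q-1}∘⋯∘M_p): M ≅ I[1,2], I[1,4]^2.
μ_θ-semistable layers: μ^(1)=2; μ^(2)=-1/2

((1, 1, 0, 0); (2, 2, 2, 2))


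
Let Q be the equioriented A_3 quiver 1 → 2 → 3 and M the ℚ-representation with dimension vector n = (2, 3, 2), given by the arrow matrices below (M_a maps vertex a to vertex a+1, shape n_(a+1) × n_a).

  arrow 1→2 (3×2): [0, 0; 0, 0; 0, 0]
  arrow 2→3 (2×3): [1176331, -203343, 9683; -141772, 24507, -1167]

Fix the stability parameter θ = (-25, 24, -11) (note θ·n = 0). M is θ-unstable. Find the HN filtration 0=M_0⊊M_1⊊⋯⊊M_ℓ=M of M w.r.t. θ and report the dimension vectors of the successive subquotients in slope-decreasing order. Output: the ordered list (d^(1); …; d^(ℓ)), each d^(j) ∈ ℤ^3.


Via rank(M_{q-1}∘⋯∘M_p): M ≅ I[1,1]^2, I[2,2], I[2,3]^2.
μ_θ-semistable layers: μ^(1)=24; μ^(2)=13/2; μ^(3)=-25

((0, 1, 0); (0, 2, 2); (2, 0, 0))


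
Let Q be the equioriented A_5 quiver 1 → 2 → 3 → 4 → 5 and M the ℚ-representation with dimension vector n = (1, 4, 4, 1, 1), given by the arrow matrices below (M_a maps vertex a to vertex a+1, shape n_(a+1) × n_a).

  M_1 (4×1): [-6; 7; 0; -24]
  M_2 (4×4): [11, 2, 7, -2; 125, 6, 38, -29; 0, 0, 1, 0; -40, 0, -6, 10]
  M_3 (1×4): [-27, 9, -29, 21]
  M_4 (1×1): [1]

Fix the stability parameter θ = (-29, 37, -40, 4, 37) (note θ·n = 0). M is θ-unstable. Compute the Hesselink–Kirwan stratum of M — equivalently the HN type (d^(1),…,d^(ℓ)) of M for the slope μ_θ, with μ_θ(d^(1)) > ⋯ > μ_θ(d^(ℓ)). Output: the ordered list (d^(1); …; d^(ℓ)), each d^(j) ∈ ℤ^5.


Via rank(M_{q-1}∘⋯∘M_p): M ≅ I[1,3], I[2,2], I[2,3], I[2,5], I[3,3].
μ_θ-semistable layers: μ^(1)=37; μ^(2)=4; μ^(3)=-3/2; μ^(4)=-29; μ^(5)=-40

((0, 1, 0, 0, 1); (0, 0, 0, 1, 0); (0, 3, 3, 0, 0); (1, 0, 0, 0, 0); (0, 0, 1, 0, 0))


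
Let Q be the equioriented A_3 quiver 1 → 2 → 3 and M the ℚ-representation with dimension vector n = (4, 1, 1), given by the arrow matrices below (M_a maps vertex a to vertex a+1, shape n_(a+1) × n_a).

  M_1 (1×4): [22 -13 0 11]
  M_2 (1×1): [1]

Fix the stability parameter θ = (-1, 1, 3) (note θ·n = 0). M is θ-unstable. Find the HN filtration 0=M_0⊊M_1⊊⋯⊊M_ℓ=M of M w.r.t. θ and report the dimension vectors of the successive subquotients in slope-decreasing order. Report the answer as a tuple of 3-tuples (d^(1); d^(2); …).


Via rank(M_{q-1}∘⋯∘M_p): M ≅ I[1,1]^3, I[1,3].
μ_θ-semistable layers: μ^(1)=3; μ^(2)=1; μ^(3)=-1

((0, 0, 1); (0, 1, 0); (4, 0, 0))


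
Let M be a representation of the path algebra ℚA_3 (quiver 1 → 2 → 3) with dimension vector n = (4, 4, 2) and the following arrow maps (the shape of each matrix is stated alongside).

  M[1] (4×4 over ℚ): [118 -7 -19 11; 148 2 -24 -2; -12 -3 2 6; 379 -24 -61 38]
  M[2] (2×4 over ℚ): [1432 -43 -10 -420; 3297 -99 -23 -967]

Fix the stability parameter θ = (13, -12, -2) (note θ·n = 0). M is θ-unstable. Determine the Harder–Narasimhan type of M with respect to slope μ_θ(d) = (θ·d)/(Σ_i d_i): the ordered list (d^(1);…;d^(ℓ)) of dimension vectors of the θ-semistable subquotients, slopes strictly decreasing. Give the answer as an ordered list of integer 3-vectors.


Via rank(M_{q-1}∘⋯∘M_p): M ≅ I[1,2]^2, I[1,3]^2.
μ_θ-semistable layers: μ^(1)=1/2; μ^(2)=-1/3

((2, 2, 0); (2, 2, 2))


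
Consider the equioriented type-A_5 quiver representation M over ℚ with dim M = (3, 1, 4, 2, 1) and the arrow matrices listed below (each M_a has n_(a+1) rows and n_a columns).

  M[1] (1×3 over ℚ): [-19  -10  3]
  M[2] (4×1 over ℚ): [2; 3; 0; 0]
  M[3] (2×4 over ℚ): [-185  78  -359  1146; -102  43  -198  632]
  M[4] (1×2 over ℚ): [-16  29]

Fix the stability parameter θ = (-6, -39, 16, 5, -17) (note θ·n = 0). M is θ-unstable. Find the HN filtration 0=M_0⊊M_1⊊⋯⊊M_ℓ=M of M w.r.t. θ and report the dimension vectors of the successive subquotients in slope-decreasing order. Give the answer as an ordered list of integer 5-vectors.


Via rank(M_{q-1}∘⋯∘M_p): M ≅ I[1,1]^2, I[1,5], I[3,3]^2, I[3,4].
μ_θ-semistable layers: μ^(1)=16; μ^(2)=21/2; μ^(3)=4/3; μ^(4)=-6; μ^(5)=-45/2

((0, 0, 2, 0, 0); (0, 0, 1, 1, 0); (0, 0, 1, 1, 1); (2, 0, 0, 0, 0); (1, 1, 0, 0, 0))


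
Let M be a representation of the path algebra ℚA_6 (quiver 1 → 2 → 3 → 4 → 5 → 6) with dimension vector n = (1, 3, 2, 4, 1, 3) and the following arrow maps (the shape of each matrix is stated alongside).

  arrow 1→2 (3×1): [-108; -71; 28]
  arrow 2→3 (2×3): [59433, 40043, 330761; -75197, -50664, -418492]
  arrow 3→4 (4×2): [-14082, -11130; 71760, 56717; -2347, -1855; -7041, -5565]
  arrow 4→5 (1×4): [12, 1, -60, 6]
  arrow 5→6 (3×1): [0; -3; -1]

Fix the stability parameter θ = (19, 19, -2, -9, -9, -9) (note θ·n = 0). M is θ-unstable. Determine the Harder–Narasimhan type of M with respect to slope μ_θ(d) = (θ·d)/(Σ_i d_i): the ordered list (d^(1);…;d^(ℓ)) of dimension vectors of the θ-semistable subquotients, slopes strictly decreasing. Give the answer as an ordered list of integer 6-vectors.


Via rank(M_{q-1}∘⋯∘M_p): M ≅ I[1,6], I[2,2], I[2,4], I[4,4]^2, I[6,6]^2.
μ_θ-semistable layers: μ^(1)=19; μ^(2)=8/3; μ^(3)=3/2; μ^(4)=-9

((0, 1, 0, 0, 0, 0); (0, 1, 1, 1, 0, 0); (1, 1, 1, 1, 1, 1); (0, 0, 0, 2, 0, 2))


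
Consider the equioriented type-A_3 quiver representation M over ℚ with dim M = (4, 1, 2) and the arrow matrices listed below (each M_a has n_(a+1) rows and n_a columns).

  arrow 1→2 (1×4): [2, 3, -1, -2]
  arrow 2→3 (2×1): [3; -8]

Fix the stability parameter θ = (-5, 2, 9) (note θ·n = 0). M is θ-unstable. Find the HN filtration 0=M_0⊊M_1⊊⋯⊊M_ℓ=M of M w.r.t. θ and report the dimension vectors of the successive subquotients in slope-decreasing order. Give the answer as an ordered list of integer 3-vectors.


Interval decomposition of M: I[1,1]^3, I[1,3], I[3,3].
HN type (ℓ=3): μ^(1)=9; μ^(2)=2; μ^(3)=-5

((0, 0, 2); (0, 1, 0); (4, 0, 0))


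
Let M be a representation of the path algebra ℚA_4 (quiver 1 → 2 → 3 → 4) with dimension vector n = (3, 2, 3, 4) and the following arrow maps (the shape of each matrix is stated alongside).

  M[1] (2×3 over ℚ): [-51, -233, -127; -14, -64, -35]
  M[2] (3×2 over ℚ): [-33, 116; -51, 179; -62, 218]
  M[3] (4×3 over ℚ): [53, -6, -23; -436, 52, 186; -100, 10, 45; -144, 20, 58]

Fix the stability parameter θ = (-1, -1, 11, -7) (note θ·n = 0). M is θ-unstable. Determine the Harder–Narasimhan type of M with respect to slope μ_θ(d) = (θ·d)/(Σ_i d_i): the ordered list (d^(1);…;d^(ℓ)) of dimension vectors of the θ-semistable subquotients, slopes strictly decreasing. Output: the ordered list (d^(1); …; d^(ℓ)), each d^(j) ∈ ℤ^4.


Via rank(M_{q-1}∘⋯∘M_p): M ≅ I[1,1], I[1,3], I[1,4], I[3,4], I[4,4]^2.
μ_θ-semistable layers: μ^(1)=11; μ^(2)=2; μ^(3)=-1; μ^(4)=-7

((0, 0, 1, 0); (0, 0, 2, 2); (3, 2, 0, 0); (0, 0, 0, 2))


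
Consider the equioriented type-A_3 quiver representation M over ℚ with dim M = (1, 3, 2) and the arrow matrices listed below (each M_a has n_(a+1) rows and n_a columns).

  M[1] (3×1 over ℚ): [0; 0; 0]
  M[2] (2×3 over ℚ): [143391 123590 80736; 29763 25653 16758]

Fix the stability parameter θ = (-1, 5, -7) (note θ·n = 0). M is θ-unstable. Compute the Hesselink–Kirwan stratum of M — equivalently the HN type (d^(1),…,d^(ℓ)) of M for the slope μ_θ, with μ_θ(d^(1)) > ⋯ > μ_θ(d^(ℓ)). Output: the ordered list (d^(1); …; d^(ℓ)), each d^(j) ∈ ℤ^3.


Via rank(M_{q-1}∘⋯∘M_p): M ≅ I[1,1], I[2,2], I[2,3]^2.
μ_θ-semistable layers: μ^(1)=5; μ^(2)=-1

((0, 1, 0); (1, 2, 2))


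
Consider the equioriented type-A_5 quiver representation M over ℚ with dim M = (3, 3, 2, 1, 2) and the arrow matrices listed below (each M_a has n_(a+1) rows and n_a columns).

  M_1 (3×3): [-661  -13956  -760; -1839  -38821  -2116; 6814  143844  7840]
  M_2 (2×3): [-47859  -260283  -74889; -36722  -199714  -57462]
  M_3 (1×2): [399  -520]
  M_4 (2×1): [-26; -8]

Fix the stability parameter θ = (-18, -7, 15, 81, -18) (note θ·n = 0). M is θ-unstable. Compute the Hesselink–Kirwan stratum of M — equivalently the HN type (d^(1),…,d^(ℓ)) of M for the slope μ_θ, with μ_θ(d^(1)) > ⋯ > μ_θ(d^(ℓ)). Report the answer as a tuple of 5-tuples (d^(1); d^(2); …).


Interval decomposition of M: I[1,1], I[1,2], I[1,5], I[2,2], I[3,3], I[5,5].
HN type (ℓ=4): μ^(1)=63/2; μ^(2)=15; μ^(3)=-7; μ^(4)=-18

((0, 0, 0, 1, 1); (0, 0, 2, 0, 0); (0, 3, 0, 0, 0); (3, 0, 0, 0, 1))


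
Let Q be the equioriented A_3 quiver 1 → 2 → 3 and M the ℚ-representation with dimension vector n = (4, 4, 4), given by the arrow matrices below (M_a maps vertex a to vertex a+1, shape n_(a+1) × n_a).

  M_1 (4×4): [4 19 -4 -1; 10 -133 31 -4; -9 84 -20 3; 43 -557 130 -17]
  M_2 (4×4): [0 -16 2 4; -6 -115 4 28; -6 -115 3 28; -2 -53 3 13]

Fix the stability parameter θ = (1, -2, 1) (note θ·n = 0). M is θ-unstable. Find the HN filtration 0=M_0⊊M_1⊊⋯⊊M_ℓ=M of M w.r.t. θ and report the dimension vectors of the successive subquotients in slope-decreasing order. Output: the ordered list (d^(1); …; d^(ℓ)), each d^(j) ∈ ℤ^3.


Interval decomposition of M: I[1,2], I[1,3]^3, I[3,3].
HN type (ℓ=2): μ^(1)=1; μ^(2)=-1/2

((0, 0, 4); (4, 4, 0))


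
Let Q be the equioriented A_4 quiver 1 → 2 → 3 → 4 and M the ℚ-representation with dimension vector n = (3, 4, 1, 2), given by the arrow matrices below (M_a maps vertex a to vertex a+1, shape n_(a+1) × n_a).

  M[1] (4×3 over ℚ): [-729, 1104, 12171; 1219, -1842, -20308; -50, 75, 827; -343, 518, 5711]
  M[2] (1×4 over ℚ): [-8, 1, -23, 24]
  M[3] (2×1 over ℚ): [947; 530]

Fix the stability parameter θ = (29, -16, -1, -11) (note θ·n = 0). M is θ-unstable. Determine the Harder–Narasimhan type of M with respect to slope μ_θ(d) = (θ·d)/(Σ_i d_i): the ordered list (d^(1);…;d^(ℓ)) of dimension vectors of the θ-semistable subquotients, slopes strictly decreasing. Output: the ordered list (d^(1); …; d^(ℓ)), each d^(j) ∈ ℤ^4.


Via rank(M_{q-1}∘⋯∘M_p): M ≅ I[1,2]^2, I[1,4], I[2,2], I[4,4].
μ_θ-semistable layers: μ^(1)=13/2; μ^(2)=1/4; μ^(3)=-11; μ^(4)=-16

((2, 2, 0, 0); (1, 1, 1, 1); (0, 0, 0, 1); (0, 1, 0, 0))


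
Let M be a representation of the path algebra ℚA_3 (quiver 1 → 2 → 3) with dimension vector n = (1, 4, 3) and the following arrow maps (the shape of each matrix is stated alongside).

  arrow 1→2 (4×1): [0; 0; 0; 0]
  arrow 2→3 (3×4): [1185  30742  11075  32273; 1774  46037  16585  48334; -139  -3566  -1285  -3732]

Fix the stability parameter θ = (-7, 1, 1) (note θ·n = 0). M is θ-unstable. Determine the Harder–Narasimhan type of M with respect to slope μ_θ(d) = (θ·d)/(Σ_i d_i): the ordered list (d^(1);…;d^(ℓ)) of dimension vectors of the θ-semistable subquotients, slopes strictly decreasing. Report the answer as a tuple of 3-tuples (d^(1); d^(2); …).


Barcode: M ≅ I[1,1], I[2,2], I[2,3]^3. HN layers by μ_θ (2 steps, strictly decreasing):
  μ^(1)=1; μ^(2)=-7

((0, 4, 3); (1, 0, 0))


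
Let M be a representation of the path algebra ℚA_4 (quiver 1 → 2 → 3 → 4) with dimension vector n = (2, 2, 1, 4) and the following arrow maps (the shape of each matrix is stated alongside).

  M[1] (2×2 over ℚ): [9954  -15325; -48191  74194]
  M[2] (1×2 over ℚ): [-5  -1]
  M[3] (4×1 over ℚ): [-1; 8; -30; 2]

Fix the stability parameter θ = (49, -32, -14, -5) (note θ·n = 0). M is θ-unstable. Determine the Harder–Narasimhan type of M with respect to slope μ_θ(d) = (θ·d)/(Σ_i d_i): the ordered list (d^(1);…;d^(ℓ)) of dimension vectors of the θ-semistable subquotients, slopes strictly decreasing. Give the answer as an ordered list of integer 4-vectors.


Interval decomposition of M: I[1,2], I[1,4], I[4,4]^3.
HN type (ℓ=3): μ^(1)=17/2; μ^(2)=-1/2; μ^(3)=-5

((1, 1, 0, 0); (1, 1, 1, 1); (0, 0, 0, 3))


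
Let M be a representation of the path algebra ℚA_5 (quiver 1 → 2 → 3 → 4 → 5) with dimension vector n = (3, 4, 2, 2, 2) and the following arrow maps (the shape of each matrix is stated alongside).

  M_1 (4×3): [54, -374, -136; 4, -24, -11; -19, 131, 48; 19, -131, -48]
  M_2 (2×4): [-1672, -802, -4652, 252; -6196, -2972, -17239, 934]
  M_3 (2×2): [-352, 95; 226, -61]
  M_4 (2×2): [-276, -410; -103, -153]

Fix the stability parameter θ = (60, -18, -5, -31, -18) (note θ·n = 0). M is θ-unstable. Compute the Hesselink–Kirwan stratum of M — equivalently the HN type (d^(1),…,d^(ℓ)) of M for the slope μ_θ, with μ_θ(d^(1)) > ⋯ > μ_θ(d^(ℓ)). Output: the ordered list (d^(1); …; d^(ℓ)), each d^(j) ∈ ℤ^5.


Via rank(M_{q-1}∘⋯∘M_p): M ≅ I[1,1], I[1,5]^2, I[2,2]^2.
μ_θ-semistable layers: μ^(1)=60; μ^(2)=-12/5; μ^(3)=-18

((1, 0, 0, 0, 0); (2, 2, 2, 2, 2); (0, 2, 0, 0, 0))


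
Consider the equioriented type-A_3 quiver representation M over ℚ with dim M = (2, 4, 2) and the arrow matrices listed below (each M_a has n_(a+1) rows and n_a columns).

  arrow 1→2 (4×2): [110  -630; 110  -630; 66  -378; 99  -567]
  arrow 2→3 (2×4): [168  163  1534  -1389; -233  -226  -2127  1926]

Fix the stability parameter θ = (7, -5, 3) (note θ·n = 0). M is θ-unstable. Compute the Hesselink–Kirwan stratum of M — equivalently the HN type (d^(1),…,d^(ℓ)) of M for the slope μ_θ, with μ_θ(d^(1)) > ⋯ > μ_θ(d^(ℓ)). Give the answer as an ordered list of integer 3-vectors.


Via rank(M_{q-1}∘⋯∘M_p): M ≅ I[1,1], I[1,3], I[2,2]^2, I[2,3].
μ_θ-semistable layers: μ^(1)=7; μ^(2)=3; μ^(3)=1; μ^(4)=-5

((1, 0, 0); (0, 0, 2); (1, 1, 0); (0, 3, 0))


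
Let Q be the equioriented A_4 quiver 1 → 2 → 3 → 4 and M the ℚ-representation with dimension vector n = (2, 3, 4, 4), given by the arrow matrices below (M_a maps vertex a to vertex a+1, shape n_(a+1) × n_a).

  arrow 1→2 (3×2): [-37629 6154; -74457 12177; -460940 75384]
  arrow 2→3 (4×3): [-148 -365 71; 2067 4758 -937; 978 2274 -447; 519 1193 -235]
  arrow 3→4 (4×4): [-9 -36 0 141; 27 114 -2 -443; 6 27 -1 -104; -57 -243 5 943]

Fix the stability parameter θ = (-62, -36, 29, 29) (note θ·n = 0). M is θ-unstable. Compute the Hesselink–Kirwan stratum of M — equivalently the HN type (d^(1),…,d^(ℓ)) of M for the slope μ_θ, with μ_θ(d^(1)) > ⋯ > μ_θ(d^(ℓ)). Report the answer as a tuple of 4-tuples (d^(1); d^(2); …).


Interval decomposition of M: I[1,3], I[1,4], I[2,3], I[3,4], I[4,4]^2.
HN type (ℓ=3): μ^(1)=29; μ^(2)=-36; μ^(3)=-62

((0, 0, 4, 4); (0, 3, 0, 0); (2, 0, 0, 0))


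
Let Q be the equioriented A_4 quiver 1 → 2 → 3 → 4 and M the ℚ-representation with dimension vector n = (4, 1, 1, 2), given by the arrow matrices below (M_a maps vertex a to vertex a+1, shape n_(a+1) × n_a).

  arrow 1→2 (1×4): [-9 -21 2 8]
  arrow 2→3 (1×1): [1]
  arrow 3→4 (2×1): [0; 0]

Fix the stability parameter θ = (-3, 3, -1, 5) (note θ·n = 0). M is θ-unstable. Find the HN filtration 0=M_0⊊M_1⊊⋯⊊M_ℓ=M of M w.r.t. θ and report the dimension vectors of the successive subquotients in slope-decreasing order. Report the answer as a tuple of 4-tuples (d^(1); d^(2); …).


Via rank(M_{q-1}∘⋯∘M_p): M ≅ I[1,1]^3, I[1,3], I[4,4]^2.
μ_θ-semistable layers: μ^(1)=5; μ^(2)=1; μ^(3)=-3

((0, 0, 0, 2); (0, 1, 1, 0); (4, 0, 0, 0))


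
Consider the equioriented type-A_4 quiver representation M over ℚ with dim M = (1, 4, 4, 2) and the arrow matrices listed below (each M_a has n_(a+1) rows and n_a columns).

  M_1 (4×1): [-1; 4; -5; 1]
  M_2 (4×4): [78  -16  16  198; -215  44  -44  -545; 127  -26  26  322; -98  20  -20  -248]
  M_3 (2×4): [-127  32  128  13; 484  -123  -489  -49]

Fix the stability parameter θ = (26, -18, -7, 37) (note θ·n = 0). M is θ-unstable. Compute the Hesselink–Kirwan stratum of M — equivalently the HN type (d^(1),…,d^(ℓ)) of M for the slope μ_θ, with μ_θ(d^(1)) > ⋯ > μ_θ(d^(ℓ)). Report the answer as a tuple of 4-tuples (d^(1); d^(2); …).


Interval decomposition of M: I[1,4], I[2,2]^2, I[2,4], I[3,3]^2.
HN type (ℓ=4): μ^(1)=37; μ^(2)=1/3; μ^(3)=-7; μ^(4)=-18

((0, 0, 0, 2); (1, 1, 1, 0); (0, 0, 3, 0); (0, 3, 0, 0))


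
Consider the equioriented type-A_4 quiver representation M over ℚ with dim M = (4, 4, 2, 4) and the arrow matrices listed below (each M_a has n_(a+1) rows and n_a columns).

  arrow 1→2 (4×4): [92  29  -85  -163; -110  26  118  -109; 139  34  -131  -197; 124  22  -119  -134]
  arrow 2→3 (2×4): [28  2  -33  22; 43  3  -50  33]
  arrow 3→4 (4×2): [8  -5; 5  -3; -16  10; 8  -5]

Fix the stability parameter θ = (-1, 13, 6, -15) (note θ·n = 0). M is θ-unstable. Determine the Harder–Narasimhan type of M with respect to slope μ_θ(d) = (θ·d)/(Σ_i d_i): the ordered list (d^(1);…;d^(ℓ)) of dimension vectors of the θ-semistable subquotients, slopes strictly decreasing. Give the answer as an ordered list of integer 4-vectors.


Barcode: M ≅ I[1,2]^2, I[1,4]^2, I[4,4]^2. HN layers by μ_θ (4 steps, strictly decreasing):
  μ^(1)=13; μ^(2)=4/3; μ^(3)=-1; μ^(4)=-15

((0, 2, 0, 0); (0, 2, 2, 2); (4, 0, 0, 0); (0, 0, 0, 2))


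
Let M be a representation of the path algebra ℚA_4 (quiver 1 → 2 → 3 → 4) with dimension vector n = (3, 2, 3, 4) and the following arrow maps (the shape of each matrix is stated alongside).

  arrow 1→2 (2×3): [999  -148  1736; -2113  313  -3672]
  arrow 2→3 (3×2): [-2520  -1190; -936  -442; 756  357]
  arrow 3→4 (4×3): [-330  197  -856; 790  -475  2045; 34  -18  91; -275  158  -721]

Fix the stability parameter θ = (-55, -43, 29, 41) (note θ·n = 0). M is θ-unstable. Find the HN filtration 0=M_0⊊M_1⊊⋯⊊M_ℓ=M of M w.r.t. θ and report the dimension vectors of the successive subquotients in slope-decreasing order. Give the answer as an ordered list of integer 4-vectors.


Barcode: M ≅ I[1,1], I[1,2], I[1,4], I[3,4]^2, I[4,4]. HN layers by μ_θ (4 steps, strictly decreasing):
  μ^(1)=41; μ^(2)=29; μ^(3)=-43; μ^(4)=-55

((0, 0, 0, 4); (0, 0, 3, 0); (0, 2, 0, 0); (3, 0, 0, 0))


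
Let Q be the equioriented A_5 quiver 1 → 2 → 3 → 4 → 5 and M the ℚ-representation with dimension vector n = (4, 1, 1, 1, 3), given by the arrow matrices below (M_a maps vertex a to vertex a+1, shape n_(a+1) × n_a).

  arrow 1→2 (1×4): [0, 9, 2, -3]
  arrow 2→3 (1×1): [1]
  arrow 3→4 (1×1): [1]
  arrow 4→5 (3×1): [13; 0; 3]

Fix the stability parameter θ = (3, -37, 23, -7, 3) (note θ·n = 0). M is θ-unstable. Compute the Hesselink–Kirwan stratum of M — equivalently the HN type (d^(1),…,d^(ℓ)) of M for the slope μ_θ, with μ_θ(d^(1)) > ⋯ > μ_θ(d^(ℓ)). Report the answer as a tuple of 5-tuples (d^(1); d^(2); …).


Interval decomposition of M: I[1,1]^3, I[1,5], I[5,5]^2.
HN type (ℓ=3): μ^(1)=19/3; μ^(2)=3; μ^(3)=-17

((0, 0, 1, 1, 1); (3, 0, 0, 0, 2); (1, 1, 0, 0, 0))


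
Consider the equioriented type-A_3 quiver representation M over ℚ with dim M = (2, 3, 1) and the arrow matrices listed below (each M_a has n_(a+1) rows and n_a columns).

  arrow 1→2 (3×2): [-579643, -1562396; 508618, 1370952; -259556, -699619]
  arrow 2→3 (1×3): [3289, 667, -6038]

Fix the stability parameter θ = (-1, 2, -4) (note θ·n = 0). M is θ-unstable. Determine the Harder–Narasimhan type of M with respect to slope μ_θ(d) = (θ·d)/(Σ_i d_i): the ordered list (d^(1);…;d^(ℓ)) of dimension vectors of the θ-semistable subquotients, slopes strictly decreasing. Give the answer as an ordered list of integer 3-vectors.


Interval decomposition of M: I[1,2], I[1,3], I[2,2].
HN type (ℓ=2): μ^(1)=2; μ^(2)=-1

((0, 2, 0); (2, 1, 1))


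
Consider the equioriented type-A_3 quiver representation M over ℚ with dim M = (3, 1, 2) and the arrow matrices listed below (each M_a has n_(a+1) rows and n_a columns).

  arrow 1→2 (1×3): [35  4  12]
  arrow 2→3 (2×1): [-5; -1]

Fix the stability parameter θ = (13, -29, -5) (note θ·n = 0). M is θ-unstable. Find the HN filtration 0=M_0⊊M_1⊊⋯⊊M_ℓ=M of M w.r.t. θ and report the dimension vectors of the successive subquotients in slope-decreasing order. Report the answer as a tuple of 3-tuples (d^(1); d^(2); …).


Barcode: M ≅ I[1,1]^2, I[1,3], I[3,3]. HN layers by μ_θ (3 steps, strictly decreasing):
  μ^(1)=13; μ^(2)=-5; μ^(3)=-8

((2, 0, 0); (0, 0, 2); (1, 1, 0))


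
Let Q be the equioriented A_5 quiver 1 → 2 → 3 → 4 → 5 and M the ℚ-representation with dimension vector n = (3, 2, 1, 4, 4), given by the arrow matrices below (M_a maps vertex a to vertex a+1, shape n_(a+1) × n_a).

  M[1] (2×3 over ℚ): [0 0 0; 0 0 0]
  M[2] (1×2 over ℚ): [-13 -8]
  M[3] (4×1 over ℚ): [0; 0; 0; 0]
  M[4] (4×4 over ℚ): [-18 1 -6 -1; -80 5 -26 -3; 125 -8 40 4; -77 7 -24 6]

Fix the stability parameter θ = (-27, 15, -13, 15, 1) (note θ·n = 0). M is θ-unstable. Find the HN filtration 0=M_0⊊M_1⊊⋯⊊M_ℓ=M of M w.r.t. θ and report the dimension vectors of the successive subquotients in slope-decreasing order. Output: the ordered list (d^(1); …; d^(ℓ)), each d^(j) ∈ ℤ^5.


Via rank(M_{q-1}∘⋯∘M_p): M ≅ I[1,1]^3, I[2,2], I[2,3], I[4,5]^4.
μ_θ-semistable layers: μ^(1)=15; μ^(2)=8; μ^(3)=1; μ^(4)=-27

((0, 1, 0, 0, 0); (0, 0, 0, 4, 4); (0, 1, 1, 0, 0); (3, 0, 0, 0, 0))


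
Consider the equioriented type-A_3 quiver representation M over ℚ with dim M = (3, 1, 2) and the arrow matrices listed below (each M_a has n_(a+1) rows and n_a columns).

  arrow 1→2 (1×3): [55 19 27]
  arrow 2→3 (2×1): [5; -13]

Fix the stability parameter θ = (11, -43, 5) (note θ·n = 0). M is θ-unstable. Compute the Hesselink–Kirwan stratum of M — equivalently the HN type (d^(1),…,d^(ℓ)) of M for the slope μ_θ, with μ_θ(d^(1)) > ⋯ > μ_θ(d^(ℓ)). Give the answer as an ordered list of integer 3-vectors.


Barcode: M ≅ I[1,1]^2, I[1,3], I[3,3]. HN layers by μ_θ (3 steps, strictly decreasing):
  μ^(1)=11; μ^(2)=5; μ^(3)=-16

((2, 0, 0); (0, 0, 2); (1, 1, 0))
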